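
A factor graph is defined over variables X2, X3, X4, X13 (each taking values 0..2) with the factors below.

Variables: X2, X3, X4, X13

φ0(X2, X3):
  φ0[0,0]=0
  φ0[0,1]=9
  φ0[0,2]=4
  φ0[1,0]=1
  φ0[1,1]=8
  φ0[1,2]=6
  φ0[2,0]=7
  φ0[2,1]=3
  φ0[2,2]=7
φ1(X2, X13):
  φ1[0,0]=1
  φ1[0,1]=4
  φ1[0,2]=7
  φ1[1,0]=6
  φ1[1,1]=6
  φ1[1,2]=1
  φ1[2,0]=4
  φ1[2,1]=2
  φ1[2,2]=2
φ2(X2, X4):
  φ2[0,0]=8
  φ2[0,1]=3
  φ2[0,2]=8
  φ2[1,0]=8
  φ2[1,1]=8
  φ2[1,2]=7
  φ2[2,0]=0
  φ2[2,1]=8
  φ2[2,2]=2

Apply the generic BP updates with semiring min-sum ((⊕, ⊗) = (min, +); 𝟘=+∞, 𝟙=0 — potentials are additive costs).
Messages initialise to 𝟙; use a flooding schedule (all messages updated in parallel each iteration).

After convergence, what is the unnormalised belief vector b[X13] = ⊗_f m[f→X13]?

init: all messages = 𝟙 over 3 values
r1 m[φ0→X2] = [0, 1, 3]
r1 m[φ0→X3] = [0, 3, 4]
r1 m[φ1→X2] = [1, 1, 2]
r1 m[φ1→X13] = [1, 2, 1]
r1 m[φ2→X2] = [3, 7, 0]
r1 m[φ2→X4] = [0, 3, 2]
r1 m[X2→φ0] = [0, 0, 0]
r1 m[X2→φ1] = [0, 0, 0]
r1 m[X2→φ2] = [0, 0, 0]
r1 m[X3→φ0] = [0, 0, 0]
r1 m[X4→φ2] = [0, 0, 0]
r1 m[X13→φ1] = [0, 0, 0]
r2 m[φ0→X2] = [0, 1, 3]
r2 m[φ0→X3] = [0, 3, 4]
r2 m[φ1→X2] = [1, 1, 2]
r2 m[φ1→X13] = [1, 2, 1]
r2 m[φ2→X2] = [3, 7, 0]
r2 m[φ2→X4] = [0, 3, 2]
r2 m[X2→φ0] = [4, 8, 2]
r2 m[X2→φ1] = [3, 8, 3]
r2 m[X2→φ2] = [1, 2, 5]
r2 m[X3→φ0] = [0, 0, 0]
r2 m[X4→φ2] = [0, 0, 0]
r2 m[X13→φ1] = [0, 0, 0]
r3 m[φ0→X2] = [0, 1, 3]
r3 m[φ0→X3] = [4, 5, 8]
r3 m[φ1→X2] = [1, 1, 2]
r3 m[φ1→X13] = [4, 5, 5]
r3 m[φ2→X2] = [3, 7, 0]
r3 m[φ2→X4] = [5, 4, 7]
r3 m[X2→φ0] = [4, 8, 2]
r3 m[X2→φ1] = [3, 8, 3]
r3 m[X2→φ2] = [1, 2, 5]
r3 m[X3→φ0] = [0, 0, 0]
r3 m[X4→φ2] = [0, 0, 0]
r3 m[X13→φ1] = [0, 0, 0]
r4 m[φ0→X2] = [0, 1, 3]
r4 m[φ0→X3] = [4, 5, 8]
r4 m[φ1→X2] = [1, 1, 2]
r4 m[φ1→X13] = [4, 5, 5]
r4 m[φ2→X2] = [3, 7, 0]
r4 m[φ2→X4] = [5, 4, 7]
r4 m[X2→φ0] = [4, 8, 2]
r4 m[X2→φ1] = [3, 8, 3]
r4 m[X2→φ2] = [1, 2, 5]
r4 m[X3→φ0] = [0, 0, 0]
r4 m[X4→φ2] = [0, 0, 0]
r4 m[X13→φ1] = [0, 0, 0]
fixed point reached at round 4
b[X13] = ⊗ incoming = [4, 5, 5]

b[X13] = [4, 5, 5]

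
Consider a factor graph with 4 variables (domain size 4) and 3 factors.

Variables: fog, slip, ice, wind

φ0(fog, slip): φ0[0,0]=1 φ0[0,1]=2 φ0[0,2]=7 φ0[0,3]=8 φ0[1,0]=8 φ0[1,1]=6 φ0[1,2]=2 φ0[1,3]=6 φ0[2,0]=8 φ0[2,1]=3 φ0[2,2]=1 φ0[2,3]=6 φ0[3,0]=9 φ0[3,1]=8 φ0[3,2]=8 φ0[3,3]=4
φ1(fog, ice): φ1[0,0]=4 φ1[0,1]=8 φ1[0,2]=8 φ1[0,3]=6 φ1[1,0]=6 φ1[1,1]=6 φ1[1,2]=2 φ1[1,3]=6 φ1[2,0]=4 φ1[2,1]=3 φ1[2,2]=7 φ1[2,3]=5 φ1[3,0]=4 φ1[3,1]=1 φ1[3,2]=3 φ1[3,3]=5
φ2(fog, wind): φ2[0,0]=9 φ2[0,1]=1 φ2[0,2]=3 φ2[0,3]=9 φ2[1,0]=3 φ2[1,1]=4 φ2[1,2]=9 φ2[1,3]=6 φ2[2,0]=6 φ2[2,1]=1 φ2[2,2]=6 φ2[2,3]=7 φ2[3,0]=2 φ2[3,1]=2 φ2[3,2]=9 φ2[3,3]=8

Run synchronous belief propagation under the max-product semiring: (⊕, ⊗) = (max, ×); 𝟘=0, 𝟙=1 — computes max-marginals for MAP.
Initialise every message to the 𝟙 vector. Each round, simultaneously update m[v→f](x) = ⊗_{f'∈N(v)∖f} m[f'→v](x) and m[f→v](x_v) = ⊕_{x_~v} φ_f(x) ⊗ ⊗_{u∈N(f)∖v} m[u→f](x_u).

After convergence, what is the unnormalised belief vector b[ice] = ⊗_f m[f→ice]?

b[ice] = [432, 576, 576, 432]

init: all messages = 𝟙 over 4 values
r1 m[φ0→fog] = [8, 8, 8, 9]
r1 m[φ0→slip] = [9, 8, 8, 8]
r1 m[φ1→fog] = [8, 6, 7, 5]
r1 m[φ1→ice] = [6, 8, 8, 6]
r1 m[φ2→fog] = [9, 9, 7, 9]
r1 m[φ2→wind] = [9, 4, 9, 9]
r1 m[fog→φ0] = [1, 1, 1, 1]
r1 m[fog→φ1] = [1, 1, 1, 1]
r1 m[fog→φ2] = [1, 1, 1, 1]
r1 m[slip→φ0] = [1, 1, 1, 1]
r1 m[ice→φ1] = [1, 1, 1, 1]
r1 m[wind→φ2] = [1, 1, 1, 1]
r2 m[φ0→fog] = [8, 8, 8, 9]
r2 m[φ0→slip] = [9, 8, 8, 8]
r2 m[φ1→fog] = [8, 6, 7, 5]
r2 m[φ1→ice] = [6, 8, 8, 6]
r2 m[φ2→fog] = [9, 9, 7, 9]
r2 m[φ2→wind] = [9, 4, 9, 9]
r2 m[fog→φ0] = [72, 54, 49, 45]
r2 m[fog→φ1] = [72, 72, 56, 81]
r2 m[fog→φ2] = [64, 48, 56, 45]
r2 m[slip→φ0] = [1, 1, 1, 1]
r2 m[ice→φ1] = [1, 1, 1, 1]
r2 m[wind→φ2] = [1, 1, 1, 1]
r3 m[φ0→fog] = [8, 8, 8, 9]
r3 m[φ0→slip] = [432, 360, 504, 576]
r3 m[φ1→fog] = [8, 6, 7, 5]
r3 m[φ1→ice] = [432, 576, 576, 432]
r3 m[φ2→fog] = [9, 9, 7, 9]
r3 m[φ2→wind] = [576, 192, 432, 576]
r3 m[fog→φ0] = [72, 54, 49, 45]
r3 m[fog→φ1] = [72, 72, 56, 81]
r3 m[fog→φ2] = [64, 48, 56, 45]
r3 m[slip→φ0] = [1, 1, 1, 1]
r3 m[ice→φ1] = [1, 1, 1, 1]
r3 m[wind→φ2] = [1, 1, 1, 1]
r4 m[φ0→fog] = [8, 8, 8, 9]
r4 m[φ0→slip] = [432, 360, 504, 576]
r4 m[φ1→fog] = [8, 6, 7, 5]
r4 m[φ1→ice] = [432, 576, 576, 432]
r4 m[φ2→fog] = [9, 9, 7, 9]
r4 m[φ2→wind] = [576, 192, 432, 576]
r4 m[fog→φ0] = [72, 54, 49, 45]
r4 m[fog→φ1] = [72, 72, 56, 81]
r4 m[fog→φ2] = [64, 48, 56, 45]
r4 m[slip→φ0] = [1, 1, 1, 1]
r4 m[ice→φ1] = [1, 1, 1, 1]
r4 m[wind→φ2] = [1, 1, 1, 1]
fixed point reached at round 4
b[ice] = ⊗ incoming = [432, 576, 576, 432]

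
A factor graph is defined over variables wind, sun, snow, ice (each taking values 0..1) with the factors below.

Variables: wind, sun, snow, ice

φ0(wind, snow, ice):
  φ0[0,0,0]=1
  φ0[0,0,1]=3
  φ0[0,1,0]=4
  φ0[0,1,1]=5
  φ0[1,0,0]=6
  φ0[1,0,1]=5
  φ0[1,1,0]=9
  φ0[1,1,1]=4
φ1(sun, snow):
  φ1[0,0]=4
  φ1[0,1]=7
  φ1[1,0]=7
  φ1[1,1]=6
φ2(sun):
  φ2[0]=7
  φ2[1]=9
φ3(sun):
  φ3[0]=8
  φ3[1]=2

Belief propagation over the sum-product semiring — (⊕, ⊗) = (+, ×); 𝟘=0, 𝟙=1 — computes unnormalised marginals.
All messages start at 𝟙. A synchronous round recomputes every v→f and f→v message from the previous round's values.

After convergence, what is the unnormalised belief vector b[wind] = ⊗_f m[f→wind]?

init: all messages = 𝟙 over 2 values
r1 m[φ0→wind] = [13, 24]
r1 m[φ0→snow] = [15, 22]
r1 m[φ0→ice] = [20, 17]
r1 m[φ1→sun] = [11, 13]
r1 m[φ1→snow] = [11, 13]
r1 m[φ2→sun] = [7, 9]
r1 m[φ3→sun] = [8, 2]
r1 m[wind→φ0] = [1, 1]
r1 m[sun→φ1] = [1, 1]
r1 m[sun→φ2] = [1, 1]
r1 m[sun→φ3] = [1, 1]
r1 m[snow→φ0] = [1, 1]
r1 m[snow→φ1] = [1, 1]
r1 m[ice→φ0] = [1, 1]
r2 m[φ0→wind] = [13, 24]
r2 m[φ0→snow] = [15, 22]
r2 m[φ0→ice] = [20, 17]
r2 m[φ1→sun] = [11, 13]
r2 m[φ1→snow] = [11, 13]
r2 m[φ2→sun] = [7, 9]
r2 m[φ3→sun] = [8, 2]
r2 m[wind→φ0] = [1, 1]
r2 m[sun→φ1] = [56, 18]
r2 m[sun→φ2] = [88, 26]
r2 m[sun→φ3] = [77, 117]
r2 m[snow→φ0] = [11, 13]
r2 m[snow→φ1] = [15, 22]
r2 m[ice→φ0] = [1, 1]
r3 m[φ0→wind] = [161, 290]
r3 m[φ0→snow] = [15, 22]
r3 m[φ0→ice] = [246, 205]
r3 m[φ1→sun] = [214, 237]
r3 m[φ1→snow] = [350, 500]
r3 m[φ2→sun] = [7, 9]
r3 m[φ3→sun] = [8, 2]
r3 m[wind→φ0] = [1, 1]
r3 m[sun→φ1] = [56, 18]
r3 m[sun→φ2] = [88, 26]
r3 m[sun→φ3] = [77, 117]
r3 m[snow→φ0] = [11, 13]
r3 m[snow→φ1] = [15, 22]
r3 m[ice→φ0] = [1, 1]
r4 m[φ0→wind] = [161, 290]
r4 m[φ0→snow] = [15, 22]
r4 m[φ0→ice] = [246, 205]
r4 m[φ1→sun] = [214, 237]
r4 m[φ1→snow] = [350, 500]
r4 m[φ2→sun] = [7, 9]
r4 m[φ3→sun] = [8, 2]
r4 m[wind→φ0] = [1, 1]
r4 m[sun→φ1] = [56, 18]
r4 m[sun→φ2] = [1712, 474]
r4 m[sun→φ3] = [1498, 2133]
r4 m[snow→φ0] = [350, 500]
r4 m[snow→φ1] = [15, 22]
r4 m[ice→φ0] = [1, 1]
r5 m[φ0→wind] = [5900, 10350]
r5 m[φ0→snow] = [15, 22]
r5 m[φ0→ice] = [8950, 7300]
r5 m[φ1→sun] = [214, 237]
r5 m[φ1→snow] = [350, 500]
r5 m[φ2→sun] = [7, 9]
r5 m[φ3→sun] = [8, 2]
r5 m[wind→φ0] = [1, 1]
r5 m[sun→φ1] = [56, 18]
r5 m[sun→φ2] = [1712, 474]
r5 m[sun→φ3] = [1498, 2133]
r5 m[snow→φ0] = [350, 500]
r5 m[snow→φ1] = [15, 22]
r5 m[ice→φ0] = [1, 1]
r6 m[φ0→wind] = [5900, 10350]
r6 m[φ0→snow] = [15, 22]
r6 m[φ0→ice] = [8950, 7300]
r6 m[φ1→sun] = [214, 237]
r6 m[φ1→snow] = [350, 500]
r6 m[φ2→sun] = [7, 9]
r6 m[φ3→sun] = [8, 2]
r6 m[wind→φ0] = [1, 1]
r6 m[sun→φ1] = [56, 18]
r6 m[sun→φ2] = [1712, 474]
r6 m[sun→φ3] = [1498, 2133]
r6 m[snow→φ0] = [350, 500]
r6 m[snow→φ1] = [15, 22]
r6 m[ice→φ0] = [1, 1]
fixed point reached at round 6
b[wind] = ⊗ incoming = [5900, 10350]

b[wind] = [5900, 10350]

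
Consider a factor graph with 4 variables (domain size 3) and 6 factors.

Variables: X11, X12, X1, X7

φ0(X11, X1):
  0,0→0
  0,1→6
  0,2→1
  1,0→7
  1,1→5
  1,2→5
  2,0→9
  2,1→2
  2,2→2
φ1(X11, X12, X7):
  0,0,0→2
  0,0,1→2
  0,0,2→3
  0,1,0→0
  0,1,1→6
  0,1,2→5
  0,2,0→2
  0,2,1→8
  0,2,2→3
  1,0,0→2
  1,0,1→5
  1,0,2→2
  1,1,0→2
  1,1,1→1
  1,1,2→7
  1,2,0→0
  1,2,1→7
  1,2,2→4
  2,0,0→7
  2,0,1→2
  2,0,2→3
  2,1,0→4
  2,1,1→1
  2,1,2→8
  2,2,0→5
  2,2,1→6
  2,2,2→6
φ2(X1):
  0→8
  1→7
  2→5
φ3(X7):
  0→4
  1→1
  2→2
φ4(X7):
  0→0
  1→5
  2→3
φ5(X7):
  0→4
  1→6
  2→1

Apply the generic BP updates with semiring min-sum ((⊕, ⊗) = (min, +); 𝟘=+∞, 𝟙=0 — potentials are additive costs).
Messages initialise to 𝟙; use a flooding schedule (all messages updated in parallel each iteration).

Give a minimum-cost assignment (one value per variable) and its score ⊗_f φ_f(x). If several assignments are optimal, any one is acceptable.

init: all messages = 𝟙 over 3 values
r1 m[φ0→X11] = [0, 5, 2]
r1 m[φ0→X1] = [0, 2, 1]
r1 m[φ1→X11] = [0, 0, 1]
r1 m[φ1→X12] = [2, 0, 0]
r1 m[φ1→X7] = [0, 1, 2]
r1 m[φ2→X1] = [8, 7, 5]
r1 m[φ3→X7] = [4, 1, 2]
r1 m[φ4→X7] = [0, 5, 3]
r1 m[φ5→X7] = [4, 6, 1]
r1 m[X11→φ0] = [0, 0, 0]
r1 m[X11→φ1] = [0, 0, 0]
r1 m[X12→φ1] = [0, 0, 0]
r1 m[X1→φ0] = [0, 0, 0]
r1 m[X1→φ2] = [0, 0, 0]
r1 m[X7→φ1] = [0, 0, 0]
r1 m[X7→φ3] = [0, 0, 0]
r1 m[X7→φ4] = [0, 0, 0]
r1 m[X7→φ5] = [0, 0, 0]
r2 m[φ0→X11] = [0, 5, 2]
r2 m[φ0→X1] = [0, 2, 1]
r2 m[φ1→X11] = [0, 0, 1]
r2 m[φ1→X12] = [2, 0, 0]
r2 m[φ1→X7] = [0, 1, 2]
r2 m[φ2→X1] = [8, 7, 5]
r2 m[φ3→X7] = [4, 1, 2]
r2 m[φ4→X7] = [0, 5, 3]
r2 m[φ5→X7] = [4, 6, 1]
r2 m[X11→φ0] = [0, 0, 1]
r2 m[X11→φ1] = [0, 5, 2]
r2 m[X12→φ1] = [0, 0, 0]
r2 m[X1→φ0] = [8, 7, 5]
r2 m[X1→φ2] = [0, 2, 1]
r2 m[X7→φ1] = [8, 12, 6]
r2 m[X7→φ3] = [4, 12, 6]
r2 m[X7→φ4] = [8, 8, 5]
r2 m[X7→φ5] = [4, 7, 7]
r3 m[φ0→X11] = [6, 10, 7]
r3 m[φ0→X1] = [0, 3, 1]
r3 m[φ1→X11] = [8, 8, 9]
r3 m[φ1→X12] = [9, 8, 9]
r3 m[φ1→X7] = [0, 2, 3]
r3 m[φ2→X1] = [8, 7, 5]
r3 m[φ3→X7] = [4, 1, 2]
r3 m[φ4→X7] = [0, 5, 3]
r3 m[φ5→X7] = [4, 6, 1]
r3 m[X11→φ0] = [0, 0, 1]
r3 m[X11→φ1] = [0, 5, 2]
r3 m[X12→φ1] = [0, 0, 0]
r3 m[X1→φ0] = [8, 7, 5]
r3 m[X1→φ2] = [0, 2, 1]
r3 m[X7→φ1] = [8, 12, 6]
r3 m[X7→φ3] = [4, 12, 6]
r3 m[X7→φ4] = [8, 8, 5]
r3 m[X7→φ5] = [4, 7, 7]
r4 m[φ0→X11] = [6, 10, 7]
r4 m[φ0→X1] = [0, 3, 1]
r4 m[φ1→X11] = [8, 8, 9]
r4 m[φ1→X12] = [9, 8, 9]
r4 m[φ1→X7] = [0, 2, 3]
r4 m[φ2→X1] = [8, 7, 5]
r4 m[φ3→X7] = [4, 1, 2]
r4 m[φ4→X7] = [0, 5, 3]
r4 m[φ5→X7] = [4, 6, 1]
r4 m[X11→φ0] = [8, 8, 9]
r4 m[X11→φ1] = [6, 10, 7]
r4 m[X12→φ1] = [0, 0, 0]
r4 m[X1→φ0] = [8, 7, 5]
r4 m[X1→φ2] = [0, 3, 1]
r4 m[X7→φ1] = [8, 12, 6]
r4 m[X7→φ3] = [4, 13, 7]
r4 m[X7→φ4] = [8, 9, 6]
r4 m[X7→φ5] = [4, 8, 8]
r5 m[φ0→X11] = [6, 10, 7]
r5 m[φ0→X1] = [8, 11, 9]
r5 m[φ1→X11] = [8, 8, 9]
r5 m[φ1→X12] = [15, 14, 15]
r5 m[φ1→X7] = [6, 8, 9]
r5 m[φ2→X1] = [8, 7, 5]
r5 m[φ3→X7] = [4, 1, 2]
r5 m[φ4→X7] = [0, 5, 3]
r5 m[φ5→X7] = [4, 6, 1]
r5 m[X11→φ0] = [8, 8, 9]
r5 m[X11→φ1] = [6, 10, 7]
r5 m[X12→φ1] = [0, 0, 0]
r5 m[X1→φ0] = [8, 7, 5]
r5 m[X1→φ2] = [0, 3, 1]
r5 m[X7→φ1] = [8, 12, 6]
r5 m[X7→φ3] = [4, 13, 7]
r5 m[X7→φ4] = [8, 9, 6]
r5 m[X7→φ5] = [4, 8, 8]
r6 m[φ0→X11] = [6, 10, 7]
r6 m[φ0→X1] = [8, 11, 9]
r6 m[φ1→X11] = [8, 8, 9]
r6 m[φ1→X12] = [15, 14, 15]
r6 m[φ1→X7] = [6, 8, 9]
r6 m[φ2→X1] = [8, 7, 5]
r6 m[φ3→X7] = [4, 1, 2]
r6 m[φ4→X7] = [0, 5, 3]
r6 m[φ5→X7] = [4, 6, 1]
r6 m[X11→φ0] = [8, 8, 9]
r6 m[X11→φ1] = [6, 10, 7]
r6 m[X12→φ1] = [0, 0, 0]
r6 m[X1→φ0] = [8, 7, 5]
r6 m[X1→φ2] = [8, 11, 9]
r6 m[X7→φ1] = [8, 12, 6]
r6 m[X7→φ3] = [10, 19, 13]
r6 m[X7→φ4] = [14, 15, 12]
r6 m[X7→φ5] = [10, 14, 14]
r7 m[φ0→X11] = [6, 10, 7]
r7 m[φ0→X1] = [8, 11, 9]
r7 m[φ1→X11] = [8, 8, 9]
r7 m[φ1→X12] = [15, 14, 15]
r7 m[φ1→X7] = [6, 8, 9]
r7 m[φ2→X1] = [8, 7, 5]
r7 m[φ3→X7] = [4, 1, 2]
r7 m[φ4→X7] = [0, 5, 3]
r7 m[φ5→X7] = [4, 6, 1]
r7 m[X11→φ0] = [8, 8, 9]
r7 m[X11→φ1] = [6, 10, 7]
r7 m[X12→φ1] = [0, 0, 0]
r7 m[X1→φ0] = [8, 7, 5]
r7 m[X1→φ2] = [8, 11, 9]
r7 m[X7→φ1] = [8, 12, 6]
r7 m[X7→φ3] = [10, 19, 13]
r7 m[X7→φ4] = [14, 15, 12]
r7 m[X7→φ5] = [10, 14, 14]
fixed point reached at round 7
traceback from X11: (X11=0, X12=1, X1=2, X7=0), score=14

assignment: (X11=0, X12=1, X1=2, X7=0); score = 14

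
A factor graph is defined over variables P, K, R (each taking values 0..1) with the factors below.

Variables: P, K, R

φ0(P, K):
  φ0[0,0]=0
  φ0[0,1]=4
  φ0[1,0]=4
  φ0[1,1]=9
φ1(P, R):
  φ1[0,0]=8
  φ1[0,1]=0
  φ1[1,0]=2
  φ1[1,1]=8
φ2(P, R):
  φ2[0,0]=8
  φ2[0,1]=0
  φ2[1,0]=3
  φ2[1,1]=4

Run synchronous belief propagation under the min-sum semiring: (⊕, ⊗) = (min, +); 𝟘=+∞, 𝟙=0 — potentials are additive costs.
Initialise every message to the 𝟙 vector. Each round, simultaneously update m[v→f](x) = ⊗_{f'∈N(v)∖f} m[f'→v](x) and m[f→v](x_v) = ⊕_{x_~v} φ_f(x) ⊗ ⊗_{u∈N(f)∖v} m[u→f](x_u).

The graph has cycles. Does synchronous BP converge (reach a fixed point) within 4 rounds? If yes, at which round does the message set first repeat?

NOT CONVERGED within 4 rounds

init: all messages = 𝟙 over 2 values
r1 m[φ0→P] = [0, 4]
r1 m[φ0→K] = [0, 4]
r1 m[φ1→P] = [0, 2]
r1 m[φ1→R] = [2, 0]
r1 m[φ2→P] = [0, 3]
r1 m[φ2→R] = [3, 0]
r1 m[P→φ0] = [0, 0]
r1 m[P→φ1] = [0, 0]
r1 m[P→φ2] = [0, 0]
r1 m[K→φ0] = [0, 0]
r1 m[R→φ1] = [0, 0]
r1 m[R→φ2] = [0, 0]
r2 m[φ0→P] = [0, 4]
r2 m[φ0→K] = [0, 4]
r2 m[φ1→P] = [0, 2]
r2 m[φ1→R] = [2, 0]
r2 m[φ2→P] = [0, 3]
r2 m[φ2→R] = [3, 0]
r2 m[P→φ0] = [0, 5]
r2 m[P→φ1] = [0, 7]
r2 m[P→φ2] = [0, 6]
r2 m[K→φ0] = [0, 0]
r2 m[R→φ1] = [3, 0]
r2 m[R→φ2] = [2, 0]
r3 m[φ0→P] = [0, 4]
r3 m[φ0→K] = [0, 4]
r3 m[φ1→P] = [0, 5]
r3 m[φ1→R] = [8, 0]
r3 m[φ2→P] = [0, 4]
r3 m[φ2→R] = [8, 0]
r3 m[P→φ0] = [0, 5]
r3 m[P→φ1] = [0, 7]
r3 m[P→φ2] = [0, 6]
r3 m[K→φ0] = [0, 0]
r3 m[R→φ1] = [3, 0]
r3 m[R→φ2] = [2, 0]
r4 m[φ0→P] = [0, 4]
r4 m[φ0→K] = [0, 4]
r4 m[φ1→P] = [0, 5]
r4 m[φ1→R] = [8, 0]
r4 m[φ2→P] = [0, 4]
r4 m[φ2→R] = [8, 0]
r4 m[P→φ0] = [0, 9]
r4 m[P→φ1] = [0, 8]
r4 m[P→φ2] = [0, 9]
r4 m[K→φ0] = [0, 0]
r4 m[R→φ1] = [8, 0]
r4 m[R→φ2] = [8, 0]
no fixed point within 4 rounds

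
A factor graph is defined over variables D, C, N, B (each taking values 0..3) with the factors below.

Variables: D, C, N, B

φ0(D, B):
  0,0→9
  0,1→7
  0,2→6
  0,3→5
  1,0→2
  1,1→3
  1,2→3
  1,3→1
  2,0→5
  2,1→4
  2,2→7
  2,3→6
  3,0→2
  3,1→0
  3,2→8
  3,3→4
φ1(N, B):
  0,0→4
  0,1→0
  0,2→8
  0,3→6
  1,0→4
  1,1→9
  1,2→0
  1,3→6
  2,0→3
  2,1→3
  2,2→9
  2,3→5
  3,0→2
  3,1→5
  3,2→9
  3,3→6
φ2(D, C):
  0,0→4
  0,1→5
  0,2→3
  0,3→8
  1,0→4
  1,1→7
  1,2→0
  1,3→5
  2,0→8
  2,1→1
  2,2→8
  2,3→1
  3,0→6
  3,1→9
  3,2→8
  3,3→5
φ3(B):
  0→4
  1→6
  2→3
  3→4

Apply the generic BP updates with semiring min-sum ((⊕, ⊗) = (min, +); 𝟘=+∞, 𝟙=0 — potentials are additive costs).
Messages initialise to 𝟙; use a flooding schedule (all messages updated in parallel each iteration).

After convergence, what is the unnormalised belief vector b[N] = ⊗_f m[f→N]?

b[N] = [9, 6, 9, 8]

init: all messages = 𝟙 over 4 values
r1 m[φ0→D] = [5, 1, 4, 0]
r1 m[φ0→B] = [2, 0, 3, 1]
r1 m[φ1→N] = [0, 0, 3, 2]
r1 m[φ1→B] = [2, 0, 0, 5]
r1 m[φ2→D] = [3, 0, 1, 5]
r1 m[φ2→C] = [4, 1, 0, 1]
r1 m[φ3→B] = [4, 6, 3, 4]
r1 m[D→φ0] = [0, 0, 0, 0]
r1 m[D→φ2] = [0, 0, 0, 0]
r1 m[C→φ2] = [0, 0, 0, 0]
r1 m[N→φ1] = [0, 0, 0, 0]
r1 m[B→φ0] = [0, 0, 0, 0]
r1 m[B→φ1] = [0, 0, 0, 0]
r1 m[B→φ3] = [0, 0, 0, 0]
r2 m[φ0→D] = [5, 1, 4, 0]
r2 m[φ0→B] = [2, 0, 3, 1]
r2 m[φ1→N] = [0, 0, 3, 2]
r2 m[φ1→B] = [2, 0, 0, 5]
r2 m[φ2→D] = [3, 0, 1, 5]
r2 m[φ2→C] = [4, 1, 0, 1]
r2 m[φ3→B] = [4, 6, 3, 4]
r2 m[D→φ0] = [3, 0, 1, 5]
r2 m[D→φ2] = [5, 1, 4, 0]
r2 m[C→φ2] = [0, 0, 0, 0]
r2 m[N→φ1] = [0, 0, 0, 0]
r2 m[B→φ0] = [6, 6, 3, 9]
r2 m[B→φ1] = [6, 6, 6, 5]
r2 m[B→φ3] = [4, 0, 3, 6]
r3 m[φ0→D] = [9, 6, 10, 6]
r3 m[φ0→B] = [2, 3, 3, 1]
r3 m[φ1→N] = [6, 6, 9, 8]
r3 m[φ1→B] = [2, 0, 0, 5]
r3 m[φ2→D] = [3, 0, 1, 5]
r3 m[φ2→C] = [5, 5, 1, 5]
r3 m[φ3→B] = [4, 6, 3, 4]
r3 m[D→φ0] = [3, 0, 1, 5]
r3 m[D→φ2] = [5, 1, 4, 0]
r3 m[C→φ2] = [0, 0, 0, 0]
r3 m[N→φ1] = [0, 0, 0, 0]
r3 m[B→φ0] = [6, 6, 3, 9]
r3 m[B→φ1] = [6, 6, 6, 5]
r3 m[B→φ3] = [4, 0, 3, 6]
r4 m[φ0→D] = [9, 6, 10, 6]
r4 m[φ0→B] = [2, 3, 3, 1]
r4 m[φ1→N] = [6, 6, 9, 8]
r4 m[φ1→B] = [2, 0, 0, 5]
r4 m[φ2→D] = [3, 0, 1, 5]
r4 m[φ2→C] = [5, 5, 1, 5]
r4 m[φ3→B] = [4, 6, 3, 4]
r4 m[D→φ0] = [3, 0, 1, 5]
r4 m[D→φ2] = [9, 6, 10, 6]
r4 m[C→φ2] = [0, 0, 0, 0]
r4 m[N→φ1] = [0, 0, 0, 0]
r4 m[B→φ0] = [6, 6, 3, 9]
r4 m[B→φ1] = [6, 9, 6, 5]
r4 m[B→φ3] = [4, 3, 3, 6]
r5 m[φ0→D] = [9, 6, 10, 6]
r5 m[φ0→B] = [2, 3, 3, 1]
r5 m[φ1→N] = [9, 6, 9, 8]
r5 m[φ1→B] = [2, 0, 0, 5]
r5 m[φ2→D] = [3, 0, 1, 5]
r5 m[φ2→C] = [10, 11, 6, 11]
r5 m[φ3→B] = [4, 6, 3, 4]
r5 m[D→φ0] = [3, 0, 1, 5]
r5 m[D→φ2] = [9, 6, 10, 6]
r5 m[C→φ2] = [0, 0, 0, 0]
r5 m[N→φ1] = [0, 0, 0, 0]
r5 m[B→φ0] = [6, 6, 3, 9]
r5 m[B→φ1] = [6, 9, 6, 5]
r5 m[B→φ3] = [4, 3, 3, 6]
r6 m[φ0→D] = [9, 6, 10, 6]
r6 m[φ0→B] = [2, 3, 3, 1]
r6 m[φ1→N] = [9, 6, 9, 8]
r6 m[φ1→B] = [2, 0, 0, 5]
r6 m[φ2→D] = [3, 0, 1, 5]
r6 m[φ2→C] = [10, 11, 6, 11]
r6 m[φ3→B] = [4, 6, 3, 4]
r6 m[D→φ0] = [3, 0, 1, 5]
r6 m[D→φ2] = [9, 6, 10, 6]
r6 m[C→φ2] = [0, 0, 0, 0]
r6 m[N→φ1] = [0, 0, 0, 0]
r6 m[B→φ0] = [6, 6, 3, 9]
r6 m[B→φ1] = [6, 9, 6, 5]
r6 m[B→φ3] = [4, 3, 3, 6]
fixed point reached at round 6
b[N] = ⊗ incoming = [9, 6, 9, 8]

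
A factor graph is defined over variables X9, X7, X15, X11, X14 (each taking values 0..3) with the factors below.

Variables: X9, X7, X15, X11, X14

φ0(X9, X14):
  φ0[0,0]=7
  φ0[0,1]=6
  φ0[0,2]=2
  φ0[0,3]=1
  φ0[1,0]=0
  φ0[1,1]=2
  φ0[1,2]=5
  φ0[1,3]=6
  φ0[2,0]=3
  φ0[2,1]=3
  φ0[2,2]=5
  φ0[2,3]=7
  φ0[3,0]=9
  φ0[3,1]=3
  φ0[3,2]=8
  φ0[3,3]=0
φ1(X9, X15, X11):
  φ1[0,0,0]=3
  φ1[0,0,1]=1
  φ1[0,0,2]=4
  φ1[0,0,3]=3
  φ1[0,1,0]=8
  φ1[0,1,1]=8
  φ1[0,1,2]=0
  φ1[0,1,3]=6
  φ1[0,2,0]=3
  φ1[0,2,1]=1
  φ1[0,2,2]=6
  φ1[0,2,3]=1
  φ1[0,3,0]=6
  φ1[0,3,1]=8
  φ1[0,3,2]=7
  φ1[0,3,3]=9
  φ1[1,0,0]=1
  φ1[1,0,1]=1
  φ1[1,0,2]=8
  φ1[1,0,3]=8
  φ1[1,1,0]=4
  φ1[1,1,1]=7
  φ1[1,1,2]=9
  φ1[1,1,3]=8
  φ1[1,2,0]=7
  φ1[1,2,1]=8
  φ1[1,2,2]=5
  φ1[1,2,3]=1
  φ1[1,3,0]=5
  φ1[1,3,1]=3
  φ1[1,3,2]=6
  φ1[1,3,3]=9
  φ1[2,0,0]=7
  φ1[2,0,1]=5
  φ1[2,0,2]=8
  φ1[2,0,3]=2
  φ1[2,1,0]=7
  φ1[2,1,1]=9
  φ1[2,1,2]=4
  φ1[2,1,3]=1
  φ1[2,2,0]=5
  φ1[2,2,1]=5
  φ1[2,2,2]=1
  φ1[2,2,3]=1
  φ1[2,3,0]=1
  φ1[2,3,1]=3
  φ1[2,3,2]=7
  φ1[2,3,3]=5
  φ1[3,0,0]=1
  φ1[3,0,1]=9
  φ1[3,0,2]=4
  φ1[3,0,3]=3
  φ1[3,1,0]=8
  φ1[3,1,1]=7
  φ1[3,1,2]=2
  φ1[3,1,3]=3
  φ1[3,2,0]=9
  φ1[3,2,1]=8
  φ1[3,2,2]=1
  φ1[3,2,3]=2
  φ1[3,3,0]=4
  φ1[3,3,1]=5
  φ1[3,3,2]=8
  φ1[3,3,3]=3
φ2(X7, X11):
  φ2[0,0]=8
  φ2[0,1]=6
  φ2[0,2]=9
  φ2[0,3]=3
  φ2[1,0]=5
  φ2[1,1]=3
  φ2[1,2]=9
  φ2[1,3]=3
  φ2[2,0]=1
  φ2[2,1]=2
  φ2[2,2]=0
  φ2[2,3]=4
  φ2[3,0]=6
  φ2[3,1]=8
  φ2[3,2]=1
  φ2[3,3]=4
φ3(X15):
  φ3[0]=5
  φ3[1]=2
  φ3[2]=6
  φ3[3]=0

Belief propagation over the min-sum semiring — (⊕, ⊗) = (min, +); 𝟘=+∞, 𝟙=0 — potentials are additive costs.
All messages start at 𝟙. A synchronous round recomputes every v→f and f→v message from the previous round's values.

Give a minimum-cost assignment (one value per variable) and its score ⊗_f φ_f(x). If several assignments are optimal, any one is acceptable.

assignment: (X9=0, X7=2, X15=1, X11=2, X14=3); score = 3

init: all messages = 𝟙 over 4 values
r1 m[φ0→X9] = [1, 0, 3, 0]
r1 m[φ0→X14] = [0, 2, 2, 0]
r1 m[φ1→X9] = [0, 1, 1, 1]
r1 m[φ1→X15] = [1, 0, 1, 1]
r1 m[φ1→X11] = [1, 1, 0, 1]
r1 m[φ2→X7] = [3, 3, 0, 1]
r1 m[φ2→X11] = [1, 2, 0, 3]
r1 m[φ3→X15] = [5, 2, 6, 0]
r1 m[X9→φ0] = [0, 0, 0, 0]
r1 m[X9→φ1] = [0, 0, 0, 0]
r1 m[X7→φ2] = [0, 0, 0, 0]
r1 m[X15→φ1] = [0, 0, 0, 0]
r1 m[X15→φ3] = [0, 0, 0, 0]
r1 m[X11→φ1] = [0, 0, 0, 0]
r1 m[X11→φ2] = [0, 0, 0, 0]
r1 m[X14→φ0] = [0, 0, 0, 0]
r2 m[φ0→X9] = [1, 0, 3, 0]
r2 m[φ0→X14] = [0, 2, 2, 0]
r2 m[φ1→X9] = [0, 1, 1, 1]
r2 m[φ1→X15] = [1, 0, 1, 1]
r2 m[φ1→X11] = [1, 1, 0, 1]
r2 m[φ2→X7] = [3, 3, 0, 1]
r2 m[φ2→X11] = [1, 2, 0, 3]
r2 m[φ3→X15] = [5, 2, 6, 0]
r2 m[X9→φ0] = [0, 1, 1, 1]
r2 m[X9→φ1] = [1, 0, 3, 0]
r2 m[X7→φ2] = [0, 0, 0, 0]
r2 m[X15→φ1] = [5, 2, 6, 0]
r2 m[X15→φ3] = [1, 0, 1, 1]
r2 m[X11→φ1] = [1, 2, 0, 3]
r2 m[X11→φ2] = [1, 1, 0, 1]
r2 m[X14→φ0] = [0, 0, 0, 0]
r3 m[φ0→X9] = [1, 0, 3, 0]
r3 m[φ0→X14] = [1, 3, 2, 1]
r3 m[φ1→X9] = [2, 5, 2, 4]
r3 m[φ1→X15] = [2, 1, 1, 5]
r3 m[φ1→X11] = [4, 3, 3, 3]
r3 m[φ2→X7] = [4, 4, 0, 1]
r3 m[φ2→X11] = [1, 2, 0, 3]
r3 m[φ3→X15] = [5, 2, 6, 0]
r3 m[X9→φ0] = [0, 1, 1, 1]
r3 m[X9→φ1] = [1, 0, 3, 0]
r3 m[X7→φ2] = [0, 0, 0, 0]
r3 m[X15→φ1] = [5, 2, 6, 0]
r3 m[X15→φ3] = [1, 0, 1, 1]
r3 m[X11→φ1] = [1, 2, 0, 3]
r3 m[X11→φ2] = [1, 1, 0, 1]
r3 m[X14→φ0] = [0, 0, 0, 0]
r4 m[φ0→X9] = [1, 0, 3, 0]
r4 m[φ0→X14] = [1, 3, 2, 1]
r4 m[φ1→X9] = [2, 5, 2, 4]
r4 m[φ1→X15] = [2, 1, 1, 5]
r4 m[φ1→X11] = [4, 3, 3, 3]
r4 m[φ2→X7] = [4, 4, 0, 1]
r4 m[φ2→X11] = [1, 2, 0, 3]
r4 m[φ3→X15] = [5, 2, 6, 0]
r4 m[X9→φ0] = [2, 5, 2, 4]
r4 m[X9→φ1] = [1, 0, 3, 0]
r4 m[X7→φ2] = [0, 0, 0, 0]
r4 m[X15→φ1] = [5, 2, 6, 0]
r4 m[X15→φ3] = [2, 1, 1, 5]
r4 m[X11→φ1] = [1, 2, 0, 3]
r4 m[X11→φ2] = [4, 3, 3, 3]
r4 m[X14→φ0] = [0, 0, 0, 0]
r5 m[φ0→X9] = [1, 0, 3, 0]
r5 m[φ0→X14] = [5, 5, 4, 3]
r5 m[φ1→X9] = [2, 5, 2, 4]
r5 m[φ1→X15] = [2, 1, 1, 5]
r5 m[φ1→X11] = [4, 3, 3, 3]
r5 m[φ2→X7] = [6, 6, 3, 4]
r5 m[φ2→X11] = [1, 2, 0, 3]
r5 m[φ3→X15] = [5, 2, 6, 0]
r5 m[X9→φ0] = [2, 5, 2, 4]
r5 m[X9→φ1] = [1, 0, 3, 0]
r5 m[X7→φ2] = [0, 0, 0, 0]
r5 m[X15→φ1] = [5, 2, 6, 0]
r5 m[X15→φ3] = [2, 1, 1, 5]
r5 m[X11→φ1] = [1, 2, 0, 3]
r5 m[X11→φ2] = [4, 3, 3, 3]
r5 m[X14→φ0] = [0, 0, 0, 0]
r6 m[φ0→X9] = [1, 0, 3, 0]
r6 m[φ0→X14] = [5, 5, 4, 3]
r6 m[φ1→X9] = [2, 5, 2, 4]
r6 m[φ1→X15] = [2, 1, 1, 5]
r6 m[φ1→X11] = [4, 3, 3, 3]
r6 m[φ2→X7] = [6, 6, 3, 4]
r6 m[φ2→X11] = [1, 2, 0, 3]
r6 m[φ3→X15] = [5, 2, 6, 0]
r6 m[X9→φ0] = [2, 5, 2, 4]
r6 m[X9→φ1] = [1, 0, 3, 0]
r6 m[X7→φ2] = [0, 0, 0, 0]
r6 m[X15→φ1] = [5, 2, 6, 0]
r6 m[X15→φ3] = [2, 1, 1, 5]
r6 m[X11→φ1] = [1, 2, 0, 3]
r6 m[X11→φ2] = [4, 3, 3, 3]
r6 m[X14→φ0] = [0, 0, 0, 0]
fixed point reached at round 6
traceback from X9: (X9=0, X7=2, X15=1, X11=2, X14=3), score=3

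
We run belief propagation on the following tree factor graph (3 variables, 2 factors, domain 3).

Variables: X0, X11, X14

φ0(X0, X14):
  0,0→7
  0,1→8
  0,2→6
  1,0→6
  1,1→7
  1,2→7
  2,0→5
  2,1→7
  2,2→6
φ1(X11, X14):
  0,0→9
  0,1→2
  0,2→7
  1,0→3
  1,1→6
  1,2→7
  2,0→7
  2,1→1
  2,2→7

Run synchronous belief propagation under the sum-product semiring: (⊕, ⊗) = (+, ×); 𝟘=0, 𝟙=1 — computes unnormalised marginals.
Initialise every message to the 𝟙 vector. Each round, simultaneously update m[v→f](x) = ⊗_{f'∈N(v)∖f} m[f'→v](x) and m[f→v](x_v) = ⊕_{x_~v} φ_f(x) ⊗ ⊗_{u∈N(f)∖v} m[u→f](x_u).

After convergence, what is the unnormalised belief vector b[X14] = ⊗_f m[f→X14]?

b[X14] = [342, 198, 399]

init: all messages = 𝟙 over 3 values
r1 m[φ0→X0] = [21, 20, 18]
r1 m[φ0→X14] = [18, 22, 19]
r1 m[φ1→X11] = [18, 16, 15]
r1 m[φ1→X14] = [19, 9, 21]
r1 m[X0→φ0] = [1, 1, 1]
r1 m[X11→φ1] = [1, 1, 1]
r1 m[X14→φ0] = [1, 1, 1]
r1 m[X14→φ1] = [1, 1, 1]
r2 m[φ0→X0] = [21, 20, 18]
r2 m[φ0→X14] = [18, 22, 19]
r2 m[φ1→X11] = [18, 16, 15]
r2 m[φ1→X14] = [19, 9, 21]
r2 m[X0→φ0] = [1, 1, 1]
r2 m[X11→φ1] = [1, 1, 1]
r2 m[X14→φ0] = [19, 9, 21]
r2 m[X14→φ1] = [18, 22, 19]
r3 m[φ0→X0] = [331, 324, 284]
r3 m[φ0→X14] = [18, 22, 19]
r3 m[φ1→X11] = [339, 319, 281]
r3 m[φ1→X14] = [19, 9, 21]
r3 m[X0→φ0] = [1, 1, 1]
r3 m[X11→φ1] = [1, 1, 1]
r3 m[X14→φ0] = [19, 9, 21]
r3 m[X14→φ1] = [18, 22, 19]
r4 m[φ0→X0] = [331, 324, 284]
r4 m[φ0→X14] = [18, 22, 19]
r4 m[φ1→X11] = [339, 319, 281]
r4 m[φ1→X14] = [19, 9, 21]
r4 m[X0→φ0] = [1, 1, 1]
r4 m[X11→φ1] = [1, 1, 1]
r4 m[X14→φ0] = [19, 9, 21]
r4 m[X14→φ1] = [18, 22, 19]
fixed point reached at round 4
b[X14] = ⊗ incoming = [342, 198, 399]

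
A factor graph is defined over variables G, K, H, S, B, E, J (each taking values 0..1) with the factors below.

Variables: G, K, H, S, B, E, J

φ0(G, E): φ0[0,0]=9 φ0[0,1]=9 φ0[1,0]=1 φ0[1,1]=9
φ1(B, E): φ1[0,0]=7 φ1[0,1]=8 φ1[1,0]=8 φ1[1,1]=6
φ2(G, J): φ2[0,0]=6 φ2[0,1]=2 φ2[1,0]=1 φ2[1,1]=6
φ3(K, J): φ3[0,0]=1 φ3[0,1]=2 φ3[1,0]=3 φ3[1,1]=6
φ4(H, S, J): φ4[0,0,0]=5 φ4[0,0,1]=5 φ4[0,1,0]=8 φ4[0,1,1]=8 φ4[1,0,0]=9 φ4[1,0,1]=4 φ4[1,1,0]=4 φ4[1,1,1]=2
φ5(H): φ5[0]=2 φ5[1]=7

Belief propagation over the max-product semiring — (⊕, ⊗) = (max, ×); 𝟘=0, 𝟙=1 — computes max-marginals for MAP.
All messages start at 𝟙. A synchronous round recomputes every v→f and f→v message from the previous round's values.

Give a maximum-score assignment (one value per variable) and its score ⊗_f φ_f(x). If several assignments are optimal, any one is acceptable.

assignment: (G=0, K=1, H=1, S=0, B=1, E=0, J=0); score = 81648

init: all messages = 𝟙 over 2 values
r1 m[φ0→G] = [9, 9]
r1 m[φ0→E] = [9, 9]
r1 m[φ1→B] = [8, 8]
r1 m[φ1→E] = [8, 8]
r1 m[φ2→G] = [6, 6]
r1 m[φ2→J] = [6, 6]
r1 m[φ3→K] = [2, 6]
r1 m[φ3→J] = [3, 6]
r1 m[φ4→H] = [8, 9]
r1 m[φ4→S] = [9, 8]
r1 m[φ4→J] = [9, 8]
r1 m[φ5→H] = [2, 7]
r1 m[G→φ0] = [1, 1]
r1 m[G→φ2] = [1, 1]
r1 m[K→φ3] = [1, 1]
r1 m[H→φ4] = [1, 1]
r1 m[H→φ5] = [1, 1]
r1 m[S→φ4] = [1, 1]
r1 m[B→φ1] = [1, 1]
r1 m[E→φ0] = [1, 1]
r1 m[E→φ1] = [1, 1]
r1 m[J→φ2] = [1, 1]
r1 m[J→φ3] = [1, 1]
r1 m[J→φ4] = [1, 1]
r2 m[φ0→G] = [9, 9]
r2 m[φ0→E] = [9, 9]
r2 m[φ1→B] = [8, 8]
r2 m[φ1→E] = [8, 8]
r2 m[φ2→G] = [6, 6]
r2 m[φ2→J] = [6, 6]
r2 m[φ3→K] = [2, 6]
r2 m[φ3→J] = [3, 6]
r2 m[φ4→H] = [8, 9]
r2 m[φ4→S] = [9, 8]
r2 m[φ4→J] = [9, 8]
r2 m[φ5→H] = [2, 7]
r2 m[G→φ0] = [6, 6]
r2 m[G→φ2] = [9, 9]
r2 m[K→φ3] = [1, 1]
r2 m[H→φ4] = [2, 7]
r2 m[H→φ5] = [8, 9]
r2 m[S→φ4] = [1, 1]
r2 m[B→φ1] = [1, 1]
r2 m[E→φ0] = [8, 8]
r2 m[E→φ1] = [9, 9]
r2 m[J→φ2] = [27, 48]
r2 m[J→φ3] = [54, 48]
r2 m[J→φ4] = [18, 36]
r3 m[φ0→G] = [72, 72]
r3 m[φ0→E] = [54, 54]
r3 m[φ1→B] = [72, 72]
r3 m[φ1→E] = [8, 8]
r3 m[φ2→G] = [162, 288]
r3 m[φ2→J] = [54, 54]
r3 m[φ3→K] = [96, 288]
r3 m[φ3→J] = [3, 6]
r3 m[φ4→H] = [288, 162]
r3 m[φ4→S] = [1134, 576]
r3 m[φ4→J] = [63, 28]
r3 m[φ5→H] = [2, 7]
r3 m[G→φ0] = [6, 6]
r3 m[G→φ2] = [9, 9]
r3 m[K→φ3] = [1, 1]
r3 m[H→φ4] = [2, 7]
r3 m[H→φ5] = [8, 9]
r3 m[S→φ4] = [1, 1]
r3 m[B→φ1] = [1, 1]
r3 m[E→φ0] = [8, 8]
r3 m[E→φ1] = [9, 9]
r3 m[J→φ2] = [27, 48]
r3 m[J→φ3] = [54, 48]
r3 m[J→φ4] = [18, 36]
r4 m[φ0→G] = [72, 72]
r4 m[φ0→E] = [54, 54]
r4 m[φ1→B] = [72, 72]
r4 m[φ1→E] = [8, 8]
r4 m[φ2→G] = [162, 288]
r4 m[φ2→J] = [54, 54]
r4 m[φ3→K] = [96, 288]
r4 m[φ3→J] = [3, 6]
r4 m[φ4→H] = [288, 162]
r4 m[φ4→S] = [1134, 576]
r4 m[φ4→J] = [63, 28]
r4 m[φ5→H] = [2, 7]
r4 m[G→φ0] = [162, 288]
r4 m[G→φ2] = [72, 72]
r4 m[K→φ3] = [1, 1]
r4 m[H→φ4] = [2, 7]
r4 m[H→φ5] = [288, 162]
r4 m[S→φ4] = [1, 1]
r4 m[B→φ1] = [1, 1]
r4 m[E→φ0] = [8, 8]
r4 m[E→φ1] = [54, 54]
r4 m[J→φ2] = [189, 168]
r4 m[J→φ3] = [3402, 1512]
r4 m[J→φ4] = [162, 324]
r5 m[φ0→G] = [72, 72]
r5 m[φ0→E] = [1458, 2592]
r5 m[φ1→B] = [432, 432]
r5 m[φ1→E] = [8, 8]
r5 m[φ2→G] = [1134, 1008]
r5 m[φ2→J] = [432, 432]
r5 m[φ3→K] = [3402, 10206]
r5 m[φ3→J] = [3, 6]
r5 m[φ4→H] = [2592, 1458]
r5 m[φ4→S] = [10206, 5184]
r5 m[φ4→J] = [63, 28]
r5 m[φ5→H] = [2, 7]
r5 m[G→φ0] = [162, 288]
r5 m[G→φ2] = [72, 72]
r5 m[K→φ3] = [1, 1]
r5 m[H→φ4] = [2, 7]
r5 m[H→φ5] = [288, 162]
r5 m[S→φ4] = [1, 1]
r5 m[B→φ1] = [1, 1]
r5 m[E→φ0] = [8, 8]
r5 m[E→φ1] = [54, 54]
r5 m[J→φ2] = [189, 168]
r5 m[J→φ3] = [3402, 1512]
r5 m[J→φ4] = [162, 324]
r6 m[φ0→G] = [72, 72]
r6 m[φ0→E] = [1458, 2592]
r6 m[φ1→B] = [432, 432]
r6 m[φ1→E] = [8, 8]
r6 m[φ2→G] = [1134, 1008]
r6 m[φ2→J] = [432, 432]
r6 m[φ3→K] = [3402, 10206]
r6 m[φ3→J] = [3, 6]
r6 m[φ4→H] = [2592, 1458]
r6 m[φ4→S] = [10206, 5184]
r6 m[φ4→J] = [63, 28]
r6 m[φ5→H] = [2, 7]
r6 m[G→φ0] = [1134, 1008]
r6 m[G→φ2] = [72, 72]
r6 m[K→φ3] = [1, 1]
r6 m[H→φ4] = [2, 7]
r6 m[H→φ5] = [2592, 1458]
r6 m[S→φ4] = [1, 1]
r6 m[B→φ1] = [1, 1]
r6 m[E→φ0] = [8, 8]
r6 m[E→φ1] = [1458, 2592]
r6 m[J→φ2] = [189, 168]
r6 m[J→φ3] = [27216, 12096]
r6 m[J→φ4] = [1296, 2592]
r7 m[φ0→G] = [72, 72]
r7 m[φ0→E] = [10206, 10206]
r7 m[φ1→B] = [20736, 15552]
r7 m[φ1→E] = [8, 8]
r7 m[φ2→G] = [1134, 1008]
r7 m[φ2→J] = [432, 432]
r7 m[φ3→K] = [27216, 81648]
r7 m[φ3→J] = [3, 6]
r7 m[φ4→H] = [20736, 11664]
r7 m[φ4→S] = [81648, 41472]
r7 m[φ4→J] = [63, 28]
r7 m[φ5→H] = [2, 7]
r7 m[G→φ0] = [1134, 1008]
r7 m[G→φ2] = [72, 72]
r7 m[K→φ3] = [1, 1]
r7 m[H→φ4] = [2, 7]
r7 m[H→φ5] = [2592, 1458]
r7 m[S→φ4] = [1, 1]
r7 m[B→φ1] = [1, 1]
r7 m[E→φ0] = [8, 8]
r7 m[E→φ1] = [1458, 2592]
r7 m[J→φ2] = [189, 168]
r7 m[J→φ3] = [27216, 12096]
r7 m[J→φ4] = [1296, 2592]
r8 m[φ0→G] = [72, 72]
r8 m[φ0→E] = [10206, 10206]
r8 m[φ1→B] = [20736, 15552]
r8 m[φ1→E] = [8, 8]
r8 m[φ2→G] = [1134, 1008]
r8 m[φ2→J] = [432, 432]
r8 m[φ3→K] = [27216, 81648]
r8 m[φ3→J] = [3, 6]
r8 m[φ4→H] = [20736, 11664]
r8 m[φ4→S] = [81648, 41472]
r8 m[φ4→J] = [63, 28]
r8 m[φ5→H] = [2, 7]
r8 m[G→φ0] = [1134, 1008]
r8 m[G→φ2] = [72, 72]
r8 m[K→φ3] = [1, 1]
r8 m[H→φ4] = [2, 7]
r8 m[H→φ5] = [20736, 11664]
r8 m[S→φ4] = [1, 1]
r8 m[B→φ1] = [1, 1]
r8 m[E→φ0] = [8, 8]
r8 m[E→φ1] = [10206, 10206]
r8 m[J→φ2] = [189, 168]
r8 m[J→φ3] = [27216, 12096]
r8 m[J→φ4] = [1296, 2592]
r9 m[φ0→G] = [72, 72]
r9 m[φ0→E] = [10206, 10206]
r9 m[φ1→B] = [81648, 81648]
r9 m[φ1→E] = [8, 8]
r9 m[φ2→G] = [1134, 1008]
r9 m[φ2→J] = [432, 432]
r9 m[φ3→K] = [27216, 81648]
r9 m[φ3→J] = [3, 6]
r9 m[φ4→H] = [20736, 11664]
r9 m[φ4→S] = [81648, 41472]
r9 m[φ4→J] = [63, 28]
r9 m[φ5→H] = [2, 7]
r9 m[G→φ0] = [1134, 1008]
r9 m[G→φ2] = [72, 72]
r9 m[K→φ3] = [1, 1]
r9 m[H→φ4] = [2, 7]
r9 m[H→φ5] = [20736, 11664]
r9 m[S→φ4] = [1, 1]
r9 m[B→φ1] = [1, 1]
r9 m[E→φ0] = [8, 8]
r9 m[E→φ1] = [10206, 10206]
r9 m[J→φ2] = [189, 168]
r9 m[J→φ3] = [27216, 12096]
r9 m[J→φ4] = [1296, 2592]
r10 m[φ0→G] = [72, 72]
r10 m[φ0→E] = [10206, 10206]
r10 m[φ1→B] = [81648, 81648]
r10 m[φ1→E] = [8, 8]
r10 m[φ2→G] = [1134, 1008]
r10 m[φ2→J] = [432, 432]
r10 m[φ3→K] = [27216, 81648]
r10 m[φ3→J] = [3, 6]
r10 m[φ4→H] = [20736, 11664]
r10 m[φ4→S] = [81648, 41472]
r10 m[φ4→J] = [63, 28]
r10 m[φ5→H] = [2, 7]
r10 m[G→φ0] = [1134, 1008]
r10 m[G→φ2] = [72, 72]
r10 m[K→φ3] = [1, 1]
r10 m[H→φ4] = [2, 7]
r10 m[H→φ5] = [20736, 11664]
r10 m[S→φ4] = [1, 1]
r10 m[B→φ1] = [1, 1]
r10 m[E→φ0] = [8, 8]
r10 m[E→φ1] = [10206, 10206]
r10 m[J→φ2] = [189, 168]
r10 m[J→φ3] = [27216, 12096]
r10 m[J→φ4] = [1296, 2592]
fixed point reached at round 10
traceback from G: (G=0, K=1, H=1, S=0, B=1, E=0, J=0), score=81648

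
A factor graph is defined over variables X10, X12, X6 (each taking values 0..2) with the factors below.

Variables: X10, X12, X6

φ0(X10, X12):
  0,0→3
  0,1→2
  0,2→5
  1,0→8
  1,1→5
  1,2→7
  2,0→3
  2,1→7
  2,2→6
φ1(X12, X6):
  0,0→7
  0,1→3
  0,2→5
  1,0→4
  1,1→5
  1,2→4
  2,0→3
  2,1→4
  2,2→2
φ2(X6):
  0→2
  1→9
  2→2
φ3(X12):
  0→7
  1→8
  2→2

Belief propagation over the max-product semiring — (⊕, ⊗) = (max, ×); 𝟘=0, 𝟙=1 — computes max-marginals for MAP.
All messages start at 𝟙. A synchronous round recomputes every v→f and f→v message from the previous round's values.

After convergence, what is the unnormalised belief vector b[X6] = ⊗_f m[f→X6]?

init: all messages = 𝟙 over 3 values
r1 m[φ0→X10] = [5, 8, 7]
r1 m[φ0→X12] = [8, 7, 7]
r1 m[φ1→X12] = [7, 5, 4]
r1 m[φ1→X6] = [7, 5, 5]
r1 m[φ2→X6] = [2, 9, 2]
r1 m[φ3→X12] = [7, 8, 2]
r1 m[X10→φ0] = [1, 1, 1]
r1 m[X12→φ0] = [1, 1, 1]
r1 m[X12→φ1] = [1, 1, 1]
r1 m[X12→φ3] = [1, 1, 1]
r1 m[X6→φ1] = [1, 1, 1]
r1 m[X6→φ2] = [1, 1, 1]
r2 m[φ0→X10] = [5, 8, 7]
r2 m[φ0→X12] = [8, 7, 7]
r2 m[φ1→X12] = [7, 5, 4]
r2 m[φ1→X6] = [7, 5, 5]
r2 m[φ2→X6] = [2, 9, 2]
r2 m[φ3→X12] = [7, 8, 2]
r2 m[X10→φ0] = [1, 1, 1]
r2 m[X12→φ0] = [49, 40, 8]
r2 m[X12→φ1] = [56, 56, 14]
r2 m[X12→φ3] = [56, 35, 28]
r2 m[X6→φ1] = [2, 9, 2]
r2 m[X6→φ2] = [7, 5, 5]
r3 m[φ0→X10] = [147, 392, 280]
r3 m[φ0→X12] = [8, 7, 7]
r3 m[φ1→X12] = [27, 45, 36]
r3 m[φ1→X6] = [392, 280, 280]
r3 m[φ2→X6] = [2, 9, 2]
r3 m[φ3→X12] = [7, 8, 2]
r3 m[X10→φ0] = [1, 1, 1]
r3 m[X12→φ0] = [49, 40, 8]
r3 m[X12→φ1] = [56, 56, 14]
r3 m[X12→φ3] = [56, 35, 28]
r3 m[X6→φ1] = [2, 9, 2]
r3 m[X6→φ2] = [7, 5, 5]
r4 m[φ0→X10] = [147, 392, 280]
r4 m[φ0→X12] = [8, 7, 7]
r4 m[φ1→X12] = [27, 45, 36]
r4 m[φ1→X6] = [392, 280, 280]
r4 m[φ2→X6] = [2, 9, 2]
r4 m[φ3→X12] = [7, 8, 2]
r4 m[X10→φ0] = [1, 1, 1]
r4 m[X12→φ0] = [189, 360, 72]
r4 m[X12→φ1] = [56, 56, 14]
r4 m[X12→φ3] = [216, 315, 252]
r4 m[X6→φ1] = [2, 9, 2]
r4 m[X6→φ2] = [392, 280, 280]
r5 m[φ0→X10] = [720, 1800, 2520]
r5 m[φ0→X12] = [8, 7, 7]
r5 m[φ1→X12] = [27, 45, 36]
r5 m[φ1→X6] = [392, 280, 280]
r5 m[φ2→X6] = [2, 9, 2]
r5 m[φ3→X12] = [7, 8, 2]
r5 m[X10→φ0] = [1, 1, 1]
r5 m[X12→φ0] = [189, 360, 72]
r5 m[X12→φ1] = [56, 56, 14]
r5 m[X12→φ3] = [216, 315, 252]
r5 m[X6→φ1] = [2, 9, 2]
r5 m[X6→φ2] = [392, 280, 280]
r6 m[φ0→X10] = [720, 1800, 2520]
r6 m[φ0→X12] = [8, 7, 7]
r6 m[φ1→X12] = [27, 45, 36]
r6 m[φ1→X6] = [392, 280, 280]
r6 m[φ2→X6] = [2, 9, 2]
r6 m[φ3→X12] = [7, 8, 2]
r6 m[X10→φ0] = [1, 1, 1]
r6 m[X12→φ0] = [189, 360, 72]
r6 m[X12→φ1] = [56, 56, 14]
r6 m[X12→φ3] = [216, 315, 252]
r6 m[X6→φ1] = [2, 9, 2]
r6 m[X6→φ2] = [392, 280, 280]
fixed point reached at round 6
b[X6] = ⊗ incoming = [784, 2520, 560]

b[X6] = [784, 2520, 560]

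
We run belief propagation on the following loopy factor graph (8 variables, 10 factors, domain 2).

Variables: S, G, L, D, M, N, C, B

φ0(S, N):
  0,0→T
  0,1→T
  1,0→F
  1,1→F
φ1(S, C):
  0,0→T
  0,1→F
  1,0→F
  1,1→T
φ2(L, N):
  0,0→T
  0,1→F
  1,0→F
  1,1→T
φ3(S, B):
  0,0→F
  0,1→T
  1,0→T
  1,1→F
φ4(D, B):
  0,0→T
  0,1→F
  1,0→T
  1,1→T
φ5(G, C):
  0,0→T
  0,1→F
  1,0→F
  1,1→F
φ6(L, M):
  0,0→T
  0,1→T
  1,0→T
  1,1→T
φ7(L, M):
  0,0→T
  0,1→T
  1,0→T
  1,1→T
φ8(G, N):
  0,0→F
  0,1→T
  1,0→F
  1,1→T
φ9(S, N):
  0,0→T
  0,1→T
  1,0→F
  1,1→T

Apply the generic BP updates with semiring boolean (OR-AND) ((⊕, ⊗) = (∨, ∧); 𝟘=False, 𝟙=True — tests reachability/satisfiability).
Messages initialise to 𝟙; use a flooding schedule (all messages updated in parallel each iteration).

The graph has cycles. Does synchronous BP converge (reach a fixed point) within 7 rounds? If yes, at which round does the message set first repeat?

CONVERGED at round 6

init: all messages = 𝟙 over 2 values
r1 m[φ0→S] = [T, F]
r1 m[φ0→N] = [T, T]
r1 m[φ1→S] = [T, T]
r1 m[φ1→C] = [T, T]
r1 m[φ2→L] = [T, T]
r1 m[φ2→N] = [T, T]
r1 m[φ3→S] = [T, T]
r1 m[φ3→B] = [T, T]
r1 m[φ4→D] = [T, T]
r1 m[φ4→B] = [T, T]
r1 m[φ5→G] = [T, F]
r1 m[φ5→C] = [T, F]
r1 m[φ6→L] = [T, T]
r1 m[φ6→M] = [T, T]
r1 m[φ7→L] = [T, T]
r1 m[φ7→M] = [T, T]
r1 m[φ8→G] = [T, T]
r1 m[φ8→N] = [F, T]
r1 m[φ9→S] = [T, T]
r1 m[φ9→N] = [T, T]
r1 m[S→φ0] = [T, T]
r1 m[S→φ1] = [T, T]
r1 m[S→φ3] = [T, T]
r1 m[S→φ9] = [T, T]
r1 m[G→φ5] = [T, T]
r1 m[G→φ8] = [T, T]
r1 m[L→φ2] = [T, T]
r1 m[L→φ6] = [T, T]
r1 m[L→φ7] = [T, T]
r1 m[D→φ4] = [T, T]
r1 m[M→φ6] = [T, T]
r1 m[M→φ7] = [T, T]
r1 m[N→φ0] = [T, T]
r1 m[N→φ2] = [T, T]
r1 m[N→φ8] = [T, T]
r1 m[N→φ9] = [T, T]
r1 m[C→φ1] = [T, T]
r1 m[C→φ5] = [T, T]
r1 m[B→φ3] = [T, T]
r1 m[B→φ4] = [T, T]
r2 m[φ0→S] = [T, F]
r2 m[φ0→N] = [T, T]
r2 m[φ1→S] = [T, T]
r2 m[φ1→C] = [T, T]
r2 m[φ2→L] = [T, T]
r2 m[φ2→N] = [T, T]
r2 m[φ3→S] = [T, T]
r2 m[φ3→B] = [T, T]
r2 m[φ4→D] = [T, T]
r2 m[φ4→B] = [T, T]
r2 m[φ5→G] = [T, F]
r2 m[φ5→C] = [T, F]
r2 m[φ6→L] = [T, T]
r2 m[φ6→M] = [T, T]
r2 m[φ7→L] = [T, T]
r2 m[φ7→M] = [T, T]
r2 m[φ8→G] = [T, T]
r2 m[φ8→N] = [F, T]
r2 m[φ9→S] = [T, T]
r2 m[φ9→N] = [T, T]
r2 m[S→φ0] = [T, T]
r2 m[S→φ1] = [T, F]
r2 m[S→φ3] = [T, F]
r2 m[S→φ9] = [T, F]
r2 m[G→φ5] = [T, T]
r2 m[G→φ8] = [T, F]
r2 m[L→φ2] = [T, T]
r2 m[L→φ6] = [T, T]
r2 m[L→φ7] = [T, T]
r2 m[D→φ4] = [T, T]
r2 m[M→φ6] = [T, T]
r2 m[M→φ7] = [T, T]
r2 m[N→φ0] = [F, T]
r2 m[N→φ2] = [F, T]
r2 m[N→φ8] = [T, T]
r2 m[N→φ9] = [F, T]
r2 m[C→φ1] = [T, F]
r2 m[C→φ5] = [T, T]
r2 m[B→φ3] = [T, T]
r2 m[B→φ4] = [T, T]
r3 m[φ0→S] = [T, F]
r3 m[φ0→N] = [T, T]
r3 m[φ1→S] = [T, F]
r3 m[φ1→C] = [T, F]
r3 m[φ2→L] = [F, T]
r3 m[φ2→N] = [T, T]
r3 m[φ3→S] = [T, T]
r3 m[φ3→B] = [F, T]
r3 m[φ4→D] = [T, T]
r3 m[φ4→B] = [T, T]
r3 m[φ5→G] = [T, F]
r3 m[φ5→C] = [T, F]
r3 m[φ6→L] = [T, T]
r3 m[φ6→M] = [T, T]
r3 m[φ7→L] = [T, T]
r3 m[φ7→M] = [T, T]
r3 m[φ8→G] = [T, T]
r3 m[φ8→N] = [F, T]
r3 m[φ9→S] = [T, T]
r3 m[φ9→N] = [T, T]
r3 m[S→φ0] = [T, T]
r3 m[S→φ1] = [T, F]
r3 m[S→φ3] = [T, F]
r3 m[S→φ9] = [T, F]
r3 m[G→φ5] = [T, T]
r3 m[G→φ8] = [T, F]
r3 m[L→φ2] = [T, T]
r3 m[L→φ6] = [T, T]
r3 m[L→φ7] = [T, T]
r3 m[D→φ4] = [T, T]
r3 m[M→φ6] = [T, T]
r3 m[M→φ7] = [T, T]
r3 m[N→φ0] = [F, T]
r3 m[N→φ2] = [F, T]
r3 m[N→φ8] = [T, T]
r3 m[N→φ9] = [F, T]
r3 m[C→φ1] = [T, F]
r3 m[C→φ5] = [T, T]
r3 m[B→φ3] = [T, T]
r3 m[B→φ4] = [T, T]
r4 m[φ0→S] = [T, F]
r4 m[φ0→N] = [T, T]
r4 m[φ1→S] = [T, F]
r4 m[φ1→C] = [T, F]
r4 m[φ2→L] = [F, T]
r4 m[φ2→N] = [T, T]
r4 m[φ3→S] = [T, T]
r4 m[φ3→B] = [F, T]
r4 m[φ4→D] = [T, T]
r4 m[φ4→B] = [T, T]
r4 m[φ5→G] = [T, F]
r4 m[φ5→C] = [T, F]
r4 m[φ6→L] = [T, T]
r4 m[φ6→M] = [T, T]
r4 m[φ7→L] = [T, T]
r4 m[φ7→M] = [T, T]
r4 m[φ8→G] = [T, T]
r4 m[φ8→N] = [F, T]
r4 m[φ9→S] = [T, T]
r4 m[φ9→N] = [T, T]
r4 m[S→φ0] = [T, F]
r4 m[S→φ1] = [T, F]
r4 m[S→φ3] = [T, F]
r4 m[S→φ9] = [T, F]
r4 m[G→φ5] = [T, T]
r4 m[G→φ8] = [T, F]
r4 m[L→φ2] = [T, T]
r4 m[L→φ6] = [F, T]
r4 m[L→φ7] = [F, T]
r4 m[D→φ4] = [T, T]
r4 m[M→φ6] = [T, T]
r4 m[M→φ7] = [T, T]
r4 m[N→φ0] = [F, T]
r4 m[N→φ2] = [F, T]
r4 m[N→φ8] = [T, T]
r4 m[N→φ9] = [F, T]
r4 m[C→φ1] = [T, F]
r4 m[C→φ5] = [T, F]
r4 m[B→φ3] = [T, T]
r4 m[B→φ4] = [F, T]
r5 m[φ0→S] = [T, F]
r5 m[φ0→N] = [T, T]
r5 m[φ1→S] = [T, F]
r5 m[φ1→C] = [T, F]
r5 m[φ2→L] = [F, T]
r5 m[φ2→N] = [T, T]
r5 m[φ3→S] = [T, T]
r5 m[φ3→B] = [F, T]
r5 m[φ4→D] = [F, T]
r5 m[φ4→B] = [T, T]
r5 m[φ5→G] = [T, F]
r5 m[φ5→C] = [T, F]
r5 m[φ6→L] = [T, T]
r5 m[φ6→M] = [T, T]
r5 m[φ7→L] = [T, T]
r5 m[φ7→M] = [T, T]
r5 m[φ8→G] = [T, T]
r5 m[φ8→N] = [F, T]
r5 m[φ9→S] = [T, T]
r5 m[φ9→N] = [T, T]
r5 m[S→φ0] = [T, F]
r5 m[S→φ1] = [T, F]
r5 m[S→φ3] = [T, F]
r5 m[S→φ9] = [T, F]
r5 m[G→φ5] = [T, T]
r5 m[G→φ8] = [T, F]
r5 m[L→φ2] = [T, T]
r5 m[L→φ6] = [F, T]
r5 m[L→φ7] = [F, T]
r5 m[D→φ4] = [T, T]
r5 m[M→φ6] = [T, T]
r5 m[M→φ7] = [T, T]
r5 m[N→φ0] = [F, T]
r5 m[N→φ2] = [F, T]
r5 m[N→φ8] = [T, T]
r5 m[N→φ9] = [F, T]
r5 m[C→φ1] = [T, F]
r5 m[C→φ5] = [T, F]
r5 m[B→φ3] = [T, T]
r5 m[B→φ4] = [F, T]
r6 m[φ0→S] = [T, F]
r6 m[φ0→N] = [T, T]
r6 m[φ1→S] = [T, F]
r6 m[φ1→C] = [T, F]
r6 m[φ2→L] = [F, T]
r6 m[φ2→N] = [T, T]
r6 m[φ3→S] = [T, T]
r6 m[φ3→B] = [F, T]
r6 m[φ4→D] = [F, T]
r6 m[φ4→B] = [T, T]
r6 m[φ5→G] = [T, F]
r6 m[φ5→C] = [T, F]
r6 m[φ6→L] = [T, T]
r6 m[φ6→M] = [T, T]
r6 m[φ7→L] = [T, T]
r6 m[φ7→M] = [T, T]
r6 m[φ8→G] = [T, T]
r6 m[φ8→N] = [F, T]
r6 m[φ9→S] = [T, T]
r6 m[φ9→N] = [T, T]
r6 m[S→φ0] = [T, F]
r6 m[S→φ1] = [T, F]
r6 m[S→φ3] = [T, F]
r6 m[S→φ9] = [T, F]
r6 m[G→φ5] = [T, T]
r6 m[G→φ8] = [T, F]
r6 m[L→φ2] = [T, T]
r6 m[L→φ6] = [F, T]
r6 m[L→φ7] = [F, T]
r6 m[D→φ4] = [T, T]
r6 m[M→φ6] = [T, T]
r6 m[M→φ7] = [T, T]
r6 m[N→φ0] = [F, T]
r6 m[N→φ2] = [F, T]
r6 m[N→φ8] = [T, T]
r6 m[N→φ9] = [F, T]
r6 m[C→φ1] = [T, F]
r6 m[C→φ5] = [T, F]
r6 m[B→φ3] = [T, T]
r6 m[B→φ4] = [F, T]
fixed point reached at round 6
messages reach a fixed point at round 6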